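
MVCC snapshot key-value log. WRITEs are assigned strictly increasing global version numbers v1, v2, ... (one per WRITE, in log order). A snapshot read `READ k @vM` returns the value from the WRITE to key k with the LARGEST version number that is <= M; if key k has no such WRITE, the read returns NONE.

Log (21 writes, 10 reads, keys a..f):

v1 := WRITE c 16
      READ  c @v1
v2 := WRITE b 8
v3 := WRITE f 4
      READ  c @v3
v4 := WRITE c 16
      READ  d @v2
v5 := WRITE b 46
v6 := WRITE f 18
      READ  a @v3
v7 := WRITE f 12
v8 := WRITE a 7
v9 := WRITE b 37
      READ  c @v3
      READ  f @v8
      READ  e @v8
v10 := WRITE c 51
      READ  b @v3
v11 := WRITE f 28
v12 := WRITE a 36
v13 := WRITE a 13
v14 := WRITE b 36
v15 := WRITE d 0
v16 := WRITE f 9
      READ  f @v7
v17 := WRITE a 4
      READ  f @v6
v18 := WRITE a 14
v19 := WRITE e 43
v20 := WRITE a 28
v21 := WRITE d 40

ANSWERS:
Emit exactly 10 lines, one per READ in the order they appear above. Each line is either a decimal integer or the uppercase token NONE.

Answer: 16
16
NONE
NONE
16
12
NONE
8
12
18

Derivation:
v1: WRITE c=16  (c history now [(1, 16)])
READ c @v1: history=[(1, 16)] -> pick v1 -> 16
v2: WRITE b=8  (b history now [(2, 8)])
v3: WRITE f=4  (f history now [(3, 4)])
READ c @v3: history=[(1, 16)] -> pick v1 -> 16
v4: WRITE c=16  (c history now [(1, 16), (4, 16)])
READ d @v2: history=[] -> no version <= 2 -> NONE
v5: WRITE b=46  (b history now [(2, 8), (5, 46)])
v6: WRITE f=18  (f history now [(3, 4), (6, 18)])
READ a @v3: history=[] -> no version <= 3 -> NONE
v7: WRITE f=12  (f history now [(3, 4), (6, 18), (7, 12)])
v8: WRITE a=7  (a history now [(8, 7)])
v9: WRITE b=37  (b history now [(2, 8), (5, 46), (9, 37)])
READ c @v3: history=[(1, 16), (4, 16)] -> pick v1 -> 16
READ f @v8: history=[(3, 4), (6, 18), (7, 12)] -> pick v7 -> 12
READ e @v8: history=[] -> no version <= 8 -> NONE
v10: WRITE c=51  (c history now [(1, 16), (4, 16), (10, 51)])
READ b @v3: history=[(2, 8), (5, 46), (9, 37)] -> pick v2 -> 8
v11: WRITE f=28  (f history now [(3, 4), (6, 18), (7, 12), (11, 28)])
v12: WRITE a=36  (a history now [(8, 7), (12, 36)])
v13: WRITE a=13  (a history now [(8, 7), (12, 36), (13, 13)])
v14: WRITE b=36  (b history now [(2, 8), (5, 46), (9, 37), (14, 36)])
v15: WRITE d=0  (d history now [(15, 0)])
v16: WRITE f=9  (f history now [(3, 4), (6, 18), (7, 12), (11, 28), (16, 9)])
READ f @v7: history=[(3, 4), (6, 18), (7, 12), (11, 28), (16, 9)] -> pick v7 -> 12
v17: WRITE a=4  (a history now [(8, 7), (12, 36), (13, 13), (17, 4)])
READ f @v6: history=[(3, 4), (6, 18), (7, 12), (11, 28), (16, 9)] -> pick v6 -> 18
v18: WRITE a=14  (a history now [(8, 7), (12, 36), (13, 13), (17, 4), (18, 14)])
v19: WRITE e=43  (e history now [(19, 43)])
v20: WRITE a=28  (a history now [(8, 7), (12, 36), (13, 13), (17, 4), (18, 14), (20, 28)])
v21: WRITE d=40  (d history now [(15, 0), (21, 40)])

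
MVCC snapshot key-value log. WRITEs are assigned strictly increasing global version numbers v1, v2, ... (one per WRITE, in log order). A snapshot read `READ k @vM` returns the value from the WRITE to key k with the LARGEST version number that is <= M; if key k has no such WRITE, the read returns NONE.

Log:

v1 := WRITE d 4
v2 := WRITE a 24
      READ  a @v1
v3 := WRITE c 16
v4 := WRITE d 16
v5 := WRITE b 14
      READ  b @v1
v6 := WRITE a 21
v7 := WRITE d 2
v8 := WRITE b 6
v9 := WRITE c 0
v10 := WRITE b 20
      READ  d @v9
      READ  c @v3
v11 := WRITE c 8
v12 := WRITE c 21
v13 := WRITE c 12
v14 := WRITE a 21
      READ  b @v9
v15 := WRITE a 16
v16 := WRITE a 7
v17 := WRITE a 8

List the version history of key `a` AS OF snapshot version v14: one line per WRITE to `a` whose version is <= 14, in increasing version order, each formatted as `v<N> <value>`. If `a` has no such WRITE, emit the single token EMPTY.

Answer: v2 24
v6 21
v14 21

Derivation:
Scan writes for key=a with version <= 14:
  v1 WRITE d 4 -> skip
  v2 WRITE a 24 -> keep
  v3 WRITE c 16 -> skip
  v4 WRITE d 16 -> skip
  v5 WRITE b 14 -> skip
  v6 WRITE a 21 -> keep
  v7 WRITE d 2 -> skip
  v8 WRITE b 6 -> skip
  v9 WRITE c 0 -> skip
  v10 WRITE b 20 -> skip
  v11 WRITE c 8 -> skip
  v12 WRITE c 21 -> skip
  v13 WRITE c 12 -> skip
  v14 WRITE a 21 -> keep
  v15 WRITE a 16 -> drop (> snap)
  v16 WRITE a 7 -> drop (> snap)
  v17 WRITE a 8 -> drop (> snap)
Collected: [(2, 24), (6, 21), (14, 21)]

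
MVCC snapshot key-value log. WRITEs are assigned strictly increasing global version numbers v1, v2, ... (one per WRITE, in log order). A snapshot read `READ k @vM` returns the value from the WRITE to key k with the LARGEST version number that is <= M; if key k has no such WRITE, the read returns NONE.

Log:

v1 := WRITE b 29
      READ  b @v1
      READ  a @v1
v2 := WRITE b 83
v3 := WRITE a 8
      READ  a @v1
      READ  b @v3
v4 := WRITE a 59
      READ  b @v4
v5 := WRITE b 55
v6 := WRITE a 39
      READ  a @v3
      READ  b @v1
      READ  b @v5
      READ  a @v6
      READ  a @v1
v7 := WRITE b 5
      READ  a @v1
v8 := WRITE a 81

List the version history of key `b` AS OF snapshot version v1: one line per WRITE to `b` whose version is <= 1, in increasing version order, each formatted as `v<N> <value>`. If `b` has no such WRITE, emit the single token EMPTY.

Scan writes for key=b with version <= 1:
  v1 WRITE b 29 -> keep
  v2 WRITE b 83 -> drop (> snap)
  v3 WRITE a 8 -> skip
  v4 WRITE a 59 -> skip
  v5 WRITE b 55 -> drop (> snap)
  v6 WRITE a 39 -> skip
  v7 WRITE b 5 -> drop (> snap)
  v8 WRITE a 81 -> skip
Collected: [(1, 29)]

Answer: v1 29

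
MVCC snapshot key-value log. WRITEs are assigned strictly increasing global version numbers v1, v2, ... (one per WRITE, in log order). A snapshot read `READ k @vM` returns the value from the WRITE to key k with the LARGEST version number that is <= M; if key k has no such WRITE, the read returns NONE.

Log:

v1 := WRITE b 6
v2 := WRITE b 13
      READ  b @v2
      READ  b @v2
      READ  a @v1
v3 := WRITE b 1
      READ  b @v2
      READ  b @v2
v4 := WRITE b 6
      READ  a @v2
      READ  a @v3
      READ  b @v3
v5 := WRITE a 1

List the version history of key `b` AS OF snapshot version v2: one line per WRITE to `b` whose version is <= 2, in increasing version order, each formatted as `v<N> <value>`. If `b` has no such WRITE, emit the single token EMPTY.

Scan writes for key=b with version <= 2:
  v1 WRITE b 6 -> keep
  v2 WRITE b 13 -> keep
  v3 WRITE b 1 -> drop (> snap)
  v4 WRITE b 6 -> drop (> snap)
  v5 WRITE a 1 -> skip
Collected: [(1, 6), (2, 13)]

Answer: v1 6
v2 13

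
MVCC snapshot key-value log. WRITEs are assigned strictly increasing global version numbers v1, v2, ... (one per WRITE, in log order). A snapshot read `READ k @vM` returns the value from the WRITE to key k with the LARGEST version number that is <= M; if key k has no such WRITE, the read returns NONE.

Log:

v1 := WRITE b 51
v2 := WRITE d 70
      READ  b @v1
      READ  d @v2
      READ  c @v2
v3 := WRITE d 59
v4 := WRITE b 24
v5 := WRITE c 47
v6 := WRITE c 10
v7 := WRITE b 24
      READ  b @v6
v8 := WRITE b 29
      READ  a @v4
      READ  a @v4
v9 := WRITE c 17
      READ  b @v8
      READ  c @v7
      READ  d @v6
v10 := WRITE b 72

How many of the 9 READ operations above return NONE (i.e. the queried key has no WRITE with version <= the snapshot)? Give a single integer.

Answer: 3

Derivation:
v1: WRITE b=51  (b history now [(1, 51)])
v2: WRITE d=70  (d history now [(2, 70)])
READ b @v1: history=[(1, 51)] -> pick v1 -> 51
READ d @v2: history=[(2, 70)] -> pick v2 -> 70
READ c @v2: history=[] -> no version <= 2 -> NONE
v3: WRITE d=59  (d history now [(2, 70), (3, 59)])
v4: WRITE b=24  (b history now [(1, 51), (4, 24)])
v5: WRITE c=47  (c history now [(5, 47)])
v6: WRITE c=10  (c history now [(5, 47), (6, 10)])
v7: WRITE b=24  (b history now [(1, 51), (4, 24), (7, 24)])
READ b @v6: history=[(1, 51), (4, 24), (7, 24)] -> pick v4 -> 24
v8: WRITE b=29  (b history now [(1, 51), (4, 24), (7, 24), (8, 29)])
READ a @v4: history=[] -> no version <= 4 -> NONE
READ a @v4: history=[] -> no version <= 4 -> NONE
v9: WRITE c=17  (c history now [(5, 47), (6, 10), (9, 17)])
READ b @v8: history=[(1, 51), (4, 24), (7, 24), (8, 29)] -> pick v8 -> 29
READ c @v7: history=[(5, 47), (6, 10), (9, 17)] -> pick v6 -> 10
READ d @v6: history=[(2, 70), (3, 59)] -> pick v3 -> 59
v10: WRITE b=72  (b history now [(1, 51), (4, 24), (7, 24), (8, 29), (10, 72)])
Read results in order: ['51', '70', 'NONE', '24', 'NONE', 'NONE', '29', '10', '59']
NONE count = 3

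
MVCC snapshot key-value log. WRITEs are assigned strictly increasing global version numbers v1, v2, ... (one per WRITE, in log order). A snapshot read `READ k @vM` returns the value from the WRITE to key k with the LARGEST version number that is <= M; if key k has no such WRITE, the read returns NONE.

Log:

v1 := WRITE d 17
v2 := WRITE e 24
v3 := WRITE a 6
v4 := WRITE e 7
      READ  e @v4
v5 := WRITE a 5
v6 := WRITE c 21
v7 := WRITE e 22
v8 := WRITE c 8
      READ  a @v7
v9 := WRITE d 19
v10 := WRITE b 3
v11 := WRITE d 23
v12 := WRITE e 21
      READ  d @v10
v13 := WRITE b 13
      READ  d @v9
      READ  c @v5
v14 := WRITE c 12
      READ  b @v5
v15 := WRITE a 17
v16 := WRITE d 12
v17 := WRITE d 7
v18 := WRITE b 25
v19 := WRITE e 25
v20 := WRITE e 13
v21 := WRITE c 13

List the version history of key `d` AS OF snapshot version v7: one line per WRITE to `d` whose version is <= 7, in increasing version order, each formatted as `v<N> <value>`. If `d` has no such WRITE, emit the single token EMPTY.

Answer: v1 17

Derivation:
Scan writes for key=d with version <= 7:
  v1 WRITE d 17 -> keep
  v2 WRITE e 24 -> skip
  v3 WRITE a 6 -> skip
  v4 WRITE e 7 -> skip
  v5 WRITE a 5 -> skip
  v6 WRITE c 21 -> skip
  v7 WRITE e 22 -> skip
  v8 WRITE c 8 -> skip
  v9 WRITE d 19 -> drop (> snap)
  v10 WRITE b 3 -> skip
  v11 WRITE d 23 -> drop (> snap)
  v12 WRITE e 21 -> skip
  v13 WRITE b 13 -> skip
  v14 WRITE c 12 -> skip
  v15 WRITE a 17 -> skip
  v16 WRITE d 12 -> drop (> snap)
  v17 WRITE d 7 -> drop (> snap)
  v18 WRITE b 25 -> skip
  v19 WRITE e 25 -> skip
  v20 WRITE e 13 -> skip
  v21 WRITE c 13 -> skip
Collected: [(1, 17)]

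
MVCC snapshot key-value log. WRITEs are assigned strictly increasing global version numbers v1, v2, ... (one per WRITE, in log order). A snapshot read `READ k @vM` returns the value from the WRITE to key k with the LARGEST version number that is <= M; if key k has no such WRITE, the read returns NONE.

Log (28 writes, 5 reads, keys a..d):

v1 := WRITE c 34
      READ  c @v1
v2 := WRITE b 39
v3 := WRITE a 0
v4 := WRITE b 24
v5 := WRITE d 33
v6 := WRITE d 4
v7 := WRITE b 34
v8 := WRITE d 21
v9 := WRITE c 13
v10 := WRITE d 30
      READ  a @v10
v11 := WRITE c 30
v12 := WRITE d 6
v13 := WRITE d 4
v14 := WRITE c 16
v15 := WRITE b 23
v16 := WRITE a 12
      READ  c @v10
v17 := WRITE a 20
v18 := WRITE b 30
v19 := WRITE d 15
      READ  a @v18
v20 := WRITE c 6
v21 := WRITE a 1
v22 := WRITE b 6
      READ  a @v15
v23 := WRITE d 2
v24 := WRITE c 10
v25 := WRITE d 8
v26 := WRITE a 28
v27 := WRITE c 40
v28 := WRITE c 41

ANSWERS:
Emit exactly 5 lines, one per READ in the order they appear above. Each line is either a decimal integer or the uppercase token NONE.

Answer: 34
0
13
20
0

Derivation:
v1: WRITE c=34  (c history now [(1, 34)])
READ c @v1: history=[(1, 34)] -> pick v1 -> 34
v2: WRITE b=39  (b history now [(2, 39)])
v3: WRITE a=0  (a history now [(3, 0)])
v4: WRITE b=24  (b history now [(2, 39), (4, 24)])
v5: WRITE d=33  (d history now [(5, 33)])
v6: WRITE d=4  (d history now [(5, 33), (6, 4)])
v7: WRITE b=34  (b history now [(2, 39), (4, 24), (7, 34)])
v8: WRITE d=21  (d history now [(5, 33), (6, 4), (8, 21)])
v9: WRITE c=13  (c history now [(1, 34), (9, 13)])
v10: WRITE d=30  (d history now [(5, 33), (6, 4), (8, 21), (10, 30)])
READ a @v10: history=[(3, 0)] -> pick v3 -> 0
v11: WRITE c=30  (c history now [(1, 34), (9, 13), (11, 30)])
v12: WRITE d=6  (d history now [(5, 33), (6, 4), (8, 21), (10, 30), (12, 6)])
v13: WRITE d=4  (d history now [(5, 33), (6, 4), (8, 21), (10, 30), (12, 6), (13, 4)])
v14: WRITE c=16  (c history now [(1, 34), (9, 13), (11, 30), (14, 16)])
v15: WRITE b=23  (b history now [(2, 39), (4, 24), (7, 34), (15, 23)])
v16: WRITE a=12  (a history now [(3, 0), (16, 12)])
READ c @v10: history=[(1, 34), (9, 13), (11, 30), (14, 16)] -> pick v9 -> 13
v17: WRITE a=20  (a history now [(3, 0), (16, 12), (17, 20)])
v18: WRITE b=30  (b history now [(2, 39), (4, 24), (7, 34), (15, 23), (18, 30)])
v19: WRITE d=15  (d history now [(5, 33), (6, 4), (8, 21), (10, 30), (12, 6), (13, 4), (19, 15)])
READ a @v18: history=[(3, 0), (16, 12), (17, 20)] -> pick v17 -> 20
v20: WRITE c=6  (c history now [(1, 34), (9, 13), (11, 30), (14, 16), (20, 6)])
v21: WRITE a=1  (a history now [(3, 0), (16, 12), (17, 20), (21, 1)])
v22: WRITE b=6  (b history now [(2, 39), (4, 24), (7, 34), (15, 23), (18, 30), (22, 6)])
READ a @v15: history=[(3, 0), (16, 12), (17, 20), (21, 1)] -> pick v3 -> 0
v23: WRITE d=2  (d history now [(5, 33), (6, 4), (8, 21), (10, 30), (12, 6), (13, 4), (19, 15), (23, 2)])
v24: WRITE c=10  (c history now [(1, 34), (9, 13), (11, 30), (14, 16), (20, 6), (24, 10)])
v25: WRITE d=8  (d history now [(5, 33), (6, 4), (8, 21), (10, 30), (12, 6), (13, 4), (19, 15), (23, 2), (25, 8)])
v26: WRITE a=28  (a history now [(3, 0), (16, 12), (17, 20), (21, 1), (26, 28)])
v27: WRITE c=40  (c history now [(1, 34), (9, 13), (11, 30), (14, 16), (20, 6), (24, 10), (27, 40)])
v28: WRITE c=41  (c history now [(1, 34), (9, 13), (11, 30), (14, 16), (20, 6), (24, 10), (27, 40), (28, 41)])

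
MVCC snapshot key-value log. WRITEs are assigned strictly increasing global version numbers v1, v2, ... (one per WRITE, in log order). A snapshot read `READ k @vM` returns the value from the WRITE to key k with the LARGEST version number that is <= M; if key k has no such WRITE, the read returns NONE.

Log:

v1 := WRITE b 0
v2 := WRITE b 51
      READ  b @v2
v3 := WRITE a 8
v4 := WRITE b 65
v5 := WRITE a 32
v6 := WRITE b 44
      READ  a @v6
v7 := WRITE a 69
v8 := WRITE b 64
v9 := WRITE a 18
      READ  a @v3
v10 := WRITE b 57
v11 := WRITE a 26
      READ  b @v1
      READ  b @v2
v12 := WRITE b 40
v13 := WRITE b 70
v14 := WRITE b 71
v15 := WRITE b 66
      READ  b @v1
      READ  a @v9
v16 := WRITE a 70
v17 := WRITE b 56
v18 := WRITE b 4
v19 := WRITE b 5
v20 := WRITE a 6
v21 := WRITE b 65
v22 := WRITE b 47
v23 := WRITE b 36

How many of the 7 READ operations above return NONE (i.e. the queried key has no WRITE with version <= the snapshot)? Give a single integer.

v1: WRITE b=0  (b history now [(1, 0)])
v2: WRITE b=51  (b history now [(1, 0), (2, 51)])
READ b @v2: history=[(1, 0), (2, 51)] -> pick v2 -> 51
v3: WRITE a=8  (a history now [(3, 8)])
v4: WRITE b=65  (b history now [(1, 0), (2, 51), (4, 65)])
v5: WRITE a=32  (a history now [(3, 8), (5, 32)])
v6: WRITE b=44  (b history now [(1, 0), (2, 51), (4, 65), (6, 44)])
READ a @v6: history=[(3, 8), (5, 32)] -> pick v5 -> 32
v7: WRITE a=69  (a history now [(3, 8), (5, 32), (7, 69)])
v8: WRITE b=64  (b history now [(1, 0), (2, 51), (4, 65), (6, 44), (8, 64)])
v9: WRITE a=18  (a history now [(3, 8), (5, 32), (7, 69), (9, 18)])
READ a @v3: history=[(3, 8), (5, 32), (7, 69), (9, 18)] -> pick v3 -> 8
v10: WRITE b=57  (b history now [(1, 0), (2, 51), (4, 65), (6, 44), (8, 64), (10, 57)])
v11: WRITE a=26  (a history now [(3, 8), (5, 32), (7, 69), (9, 18), (11, 26)])
READ b @v1: history=[(1, 0), (2, 51), (4, 65), (6, 44), (8, 64), (10, 57)] -> pick v1 -> 0
READ b @v2: history=[(1, 0), (2, 51), (4, 65), (6, 44), (8, 64), (10, 57)] -> pick v2 -> 51
v12: WRITE b=40  (b history now [(1, 0), (2, 51), (4, 65), (6, 44), (8, 64), (10, 57), (12, 40)])
v13: WRITE b=70  (b history now [(1, 0), (2, 51), (4, 65), (6, 44), (8, 64), (10, 57), (12, 40), (13, 70)])
v14: WRITE b=71  (b history now [(1, 0), (2, 51), (4, 65), (6, 44), (8, 64), (10, 57), (12, 40), (13, 70), (14, 71)])
v15: WRITE b=66  (b history now [(1, 0), (2, 51), (4, 65), (6, 44), (8, 64), (10, 57), (12, 40), (13, 70), (14, 71), (15, 66)])
READ b @v1: history=[(1, 0), (2, 51), (4, 65), (6, 44), (8, 64), (10, 57), (12, 40), (13, 70), (14, 71), (15, 66)] -> pick v1 -> 0
READ a @v9: history=[(3, 8), (5, 32), (7, 69), (9, 18), (11, 26)] -> pick v9 -> 18
v16: WRITE a=70  (a history now [(3, 8), (5, 32), (7, 69), (9, 18), (11, 26), (16, 70)])
v17: WRITE b=56  (b history now [(1, 0), (2, 51), (4, 65), (6, 44), (8, 64), (10, 57), (12, 40), (13, 70), (14, 71), (15, 66), (17, 56)])
v18: WRITE b=4  (b history now [(1, 0), (2, 51), (4, 65), (6, 44), (8, 64), (10, 57), (12, 40), (13, 70), (14, 71), (15, 66), (17, 56), (18, 4)])
v19: WRITE b=5  (b history now [(1, 0), (2, 51), (4, 65), (6, 44), (8, 64), (10, 57), (12, 40), (13, 70), (14, 71), (15, 66), (17, 56), (18, 4), (19, 5)])
v20: WRITE a=6  (a history now [(3, 8), (5, 32), (7, 69), (9, 18), (11, 26), (16, 70), (20, 6)])
v21: WRITE b=65  (b history now [(1, 0), (2, 51), (4, 65), (6, 44), (8, 64), (10, 57), (12, 40), (13, 70), (14, 71), (15, 66), (17, 56), (18, 4), (19, 5), (21, 65)])
v22: WRITE b=47  (b history now [(1, 0), (2, 51), (4, 65), (6, 44), (8, 64), (10, 57), (12, 40), (13, 70), (14, 71), (15, 66), (17, 56), (18, 4), (19, 5), (21, 65), (22, 47)])
v23: WRITE b=36  (b history now [(1, 0), (2, 51), (4, 65), (6, 44), (8, 64), (10, 57), (12, 40), (13, 70), (14, 71), (15, 66), (17, 56), (18, 4), (19, 5), (21, 65), (22, 47), (23, 36)])
Read results in order: ['51', '32', '8', '0', '51', '0', '18']
NONE count = 0

Answer: 0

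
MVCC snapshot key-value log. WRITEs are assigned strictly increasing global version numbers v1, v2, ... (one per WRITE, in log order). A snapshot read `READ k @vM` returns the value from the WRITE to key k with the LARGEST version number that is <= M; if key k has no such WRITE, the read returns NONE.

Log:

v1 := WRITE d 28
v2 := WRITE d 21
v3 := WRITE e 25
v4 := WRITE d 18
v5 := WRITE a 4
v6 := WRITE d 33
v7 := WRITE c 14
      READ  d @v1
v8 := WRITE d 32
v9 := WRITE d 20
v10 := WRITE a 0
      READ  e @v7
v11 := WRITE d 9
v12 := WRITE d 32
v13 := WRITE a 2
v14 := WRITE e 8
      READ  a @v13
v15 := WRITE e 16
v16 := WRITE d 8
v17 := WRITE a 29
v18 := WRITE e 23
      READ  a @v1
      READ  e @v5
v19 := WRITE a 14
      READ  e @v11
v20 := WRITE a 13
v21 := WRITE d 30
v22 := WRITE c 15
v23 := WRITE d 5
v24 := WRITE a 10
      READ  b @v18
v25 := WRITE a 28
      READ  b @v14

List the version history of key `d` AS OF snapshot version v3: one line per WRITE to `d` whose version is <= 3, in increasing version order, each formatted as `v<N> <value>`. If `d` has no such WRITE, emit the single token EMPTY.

Answer: v1 28
v2 21

Derivation:
Scan writes for key=d with version <= 3:
  v1 WRITE d 28 -> keep
  v2 WRITE d 21 -> keep
  v3 WRITE e 25 -> skip
  v4 WRITE d 18 -> drop (> snap)
  v5 WRITE a 4 -> skip
  v6 WRITE d 33 -> drop (> snap)
  v7 WRITE c 14 -> skip
  v8 WRITE d 32 -> drop (> snap)
  v9 WRITE d 20 -> drop (> snap)
  v10 WRITE a 0 -> skip
  v11 WRITE d 9 -> drop (> snap)
  v12 WRITE d 32 -> drop (> snap)
  v13 WRITE a 2 -> skip
  v14 WRITE e 8 -> skip
  v15 WRITE e 16 -> skip
  v16 WRITE d 8 -> drop (> snap)
  v17 WRITE a 29 -> skip
  v18 WRITE e 23 -> skip
  v19 WRITE a 14 -> skip
  v20 WRITE a 13 -> skip
  v21 WRITE d 30 -> drop (> snap)
  v22 WRITE c 15 -> skip
  v23 WRITE d 5 -> drop (> snap)
  v24 WRITE a 10 -> skip
  v25 WRITE a 28 -> skip
Collected: [(1, 28), (2, 21)]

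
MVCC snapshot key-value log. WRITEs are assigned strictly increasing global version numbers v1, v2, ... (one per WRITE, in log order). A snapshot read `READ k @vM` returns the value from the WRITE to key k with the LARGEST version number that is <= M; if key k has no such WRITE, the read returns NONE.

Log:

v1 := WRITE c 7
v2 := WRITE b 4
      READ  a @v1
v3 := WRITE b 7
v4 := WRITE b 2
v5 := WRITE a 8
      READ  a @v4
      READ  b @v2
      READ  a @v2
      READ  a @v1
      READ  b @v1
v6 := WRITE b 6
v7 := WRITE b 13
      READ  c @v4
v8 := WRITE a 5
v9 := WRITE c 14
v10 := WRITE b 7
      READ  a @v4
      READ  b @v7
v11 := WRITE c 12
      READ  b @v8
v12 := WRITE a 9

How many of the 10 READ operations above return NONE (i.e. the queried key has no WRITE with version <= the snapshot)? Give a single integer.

v1: WRITE c=7  (c history now [(1, 7)])
v2: WRITE b=4  (b history now [(2, 4)])
READ a @v1: history=[] -> no version <= 1 -> NONE
v3: WRITE b=7  (b history now [(2, 4), (3, 7)])
v4: WRITE b=2  (b history now [(2, 4), (3, 7), (4, 2)])
v5: WRITE a=8  (a history now [(5, 8)])
READ a @v4: history=[(5, 8)] -> no version <= 4 -> NONE
READ b @v2: history=[(2, 4), (3, 7), (4, 2)] -> pick v2 -> 4
READ a @v2: history=[(5, 8)] -> no version <= 2 -> NONE
READ a @v1: history=[(5, 8)] -> no version <= 1 -> NONE
READ b @v1: history=[(2, 4), (3, 7), (4, 2)] -> no version <= 1 -> NONE
v6: WRITE b=6  (b history now [(2, 4), (3, 7), (4, 2), (6, 6)])
v7: WRITE b=13  (b history now [(2, 4), (3, 7), (4, 2), (6, 6), (7, 13)])
READ c @v4: history=[(1, 7)] -> pick v1 -> 7
v8: WRITE a=5  (a history now [(5, 8), (8, 5)])
v9: WRITE c=14  (c history now [(1, 7), (9, 14)])
v10: WRITE b=7  (b history now [(2, 4), (3, 7), (4, 2), (6, 6), (7, 13), (10, 7)])
READ a @v4: history=[(5, 8), (8, 5)] -> no version <= 4 -> NONE
READ b @v7: history=[(2, 4), (3, 7), (4, 2), (6, 6), (7, 13), (10, 7)] -> pick v7 -> 13
v11: WRITE c=12  (c history now [(1, 7), (9, 14), (11, 12)])
READ b @v8: history=[(2, 4), (3, 7), (4, 2), (6, 6), (7, 13), (10, 7)] -> pick v7 -> 13
v12: WRITE a=9  (a history now [(5, 8), (8, 5), (12, 9)])
Read results in order: ['NONE', 'NONE', '4', 'NONE', 'NONE', 'NONE', '7', 'NONE', '13', '13']
NONE count = 6

Answer: 6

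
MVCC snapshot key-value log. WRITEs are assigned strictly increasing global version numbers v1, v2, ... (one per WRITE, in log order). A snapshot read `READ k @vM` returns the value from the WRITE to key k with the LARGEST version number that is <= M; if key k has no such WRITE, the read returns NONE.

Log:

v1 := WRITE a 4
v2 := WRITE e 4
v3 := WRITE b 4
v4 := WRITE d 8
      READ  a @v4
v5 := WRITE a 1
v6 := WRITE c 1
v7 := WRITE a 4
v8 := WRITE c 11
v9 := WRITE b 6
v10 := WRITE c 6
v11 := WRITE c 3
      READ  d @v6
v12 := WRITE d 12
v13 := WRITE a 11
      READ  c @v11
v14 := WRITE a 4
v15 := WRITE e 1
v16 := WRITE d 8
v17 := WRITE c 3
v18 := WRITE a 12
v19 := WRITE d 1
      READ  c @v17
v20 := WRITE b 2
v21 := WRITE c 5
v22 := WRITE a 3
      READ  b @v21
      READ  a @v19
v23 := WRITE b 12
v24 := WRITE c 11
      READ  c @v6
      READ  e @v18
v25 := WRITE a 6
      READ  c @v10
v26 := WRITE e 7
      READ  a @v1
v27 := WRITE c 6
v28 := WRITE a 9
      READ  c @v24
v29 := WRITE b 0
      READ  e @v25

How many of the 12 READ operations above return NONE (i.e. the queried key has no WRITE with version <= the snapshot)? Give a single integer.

Answer: 0

Derivation:
v1: WRITE a=4  (a history now [(1, 4)])
v2: WRITE e=4  (e history now [(2, 4)])
v3: WRITE b=4  (b history now [(3, 4)])
v4: WRITE d=8  (d history now [(4, 8)])
READ a @v4: history=[(1, 4)] -> pick v1 -> 4
v5: WRITE a=1  (a history now [(1, 4), (5, 1)])
v6: WRITE c=1  (c history now [(6, 1)])
v7: WRITE a=4  (a history now [(1, 4), (5, 1), (7, 4)])
v8: WRITE c=11  (c history now [(6, 1), (8, 11)])
v9: WRITE b=6  (b history now [(3, 4), (9, 6)])
v10: WRITE c=6  (c history now [(6, 1), (8, 11), (10, 6)])
v11: WRITE c=3  (c history now [(6, 1), (8, 11), (10, 6), (11, 3)])
READ d @v6: history=[(4, 8)] -> pick v4 -> 8
v12: WRITE d=12  (d history now [(4, 8), (12, 12)])
v13: WRITE a=11  (a history now [(1, 4), (5, 1), (7, 4), (13, 11)])
READ c @v11: history=[(6, 1), (8, 11), (10, 6), (11, 3)] -> pick v11 -> 3
v14: WRITE a=4  (a history now [(1, 4), (5, 1), (7, 4), (13, 11), (14, 4)])
v15: WRITE e=1  (e history now [(2, 4), (15, 1)])
v16: WRITE d=8  (d history now [(4, 8), (12, 12), (16, 8)])
v17: WRITE c=3  (c history now [(6, 1), (8, 11), (10, 6), (11, 3), (17, 3)])
v18: WRITE a=12  (a history now [(1, 4), (5, 1), (7, 4), (13, 11), (14, 4), (18, 12)])
v19: WRITE d=1  (d history now [(4, 8), (12, 12), (16, 8), (19, 1)])
READ c @v17: history=[(6, 1), (8, 11), (10, 6), (11, 3), (17, 3)] -> pick v17 -> 3
v20: WRITE b=2  (b history now [(3, 4), (9, 6), (20, 2)])
v21: WRITE c=5  (c history now [(6, 1), (8, 11), (10, 6), (11, 3), (17, 3), (21, 5)])
v22: WRITE a=3  (a history now [(1, 4), (5, 1), (7, 4), (13, 11), (14, 4), (18, 12), (22, 3)])
READ b @v21: history=[(3, 4), (9, 6), (20, 2)] -> pick v20 -> 2
READ a @v19: history=[(1, 4), (5, 1), (7, 4), (13, 11), (14, 4), (18, 12), (22, 3)] -> pick v18 -> 12
v23: WRITE b=12  (b history now [(3, 4), (9, 6), (20, 2), (23, 12)])
v24: WRITE c=11  (c history now [(6, 1), (8, 11), (10, 6), (11, 3), (17, 3), (21, 5), (24, 11)])
READ c @v6: history=[(6, 1), (8, 11), (10, 6), (11, 3), (17, 3), (21, 5), (24, 11)] -> pick v6 -> 1
READ e @v18: history=[(2, 4), (15, 1)] -> pick v15 -> 1
v25: WRITE a=6  (a history now [(1, 4), (5, 1), (7, 4), (13, 11), (14, 4), (18, 12), (22, 3), (25, 6)])
READ c @v10: history=[(6, 1), (8, 11), (10, 6), (11, 3), (17, 3), (21, 5), (24, 11)] -> pick v10 -> 6
v26: WRITE e=7  (e history now [(2, 4), (15, 1), (26, 7)])
READ a @v1: history=[(1, 4), (5, 1), (7, 4), (13, 11), (14, 4), (18, 12), (22, 3), (25, 6)] -> pick v1 -> 4
v27: WRITE c=6  (c history now [(6, 1), (8, 11), (10, 6), (11, 3), (17, 3), (21, 5), (24, 11), (27, 6)])
v28: WRITE a=9  (a history now [(1, 4), (5, 1), (7, 4), (13, 11), (14, 4), (18, 12), (22, 3), (25, 6), (28, 9)])
READ c @v24: history=[(6, 1), (8, 11), (10, 6), (11, 3), (17, 3), (21, 5), (24, 11), (27, 6)] -> pick v24 -> 11
v29: WRITE b=0  (b history now [(3, 4), (9, 6), (20, 2), (23, 12), (29, 0)])
READ e @v25: history=[(2, 4), (15, 1), (26, 7)] -> pick v15 -> 1
Read results in order: ['4', '8', '3', '3', '2', '12', '1', '1', '6', '4', '11', '1']
NONE count = 0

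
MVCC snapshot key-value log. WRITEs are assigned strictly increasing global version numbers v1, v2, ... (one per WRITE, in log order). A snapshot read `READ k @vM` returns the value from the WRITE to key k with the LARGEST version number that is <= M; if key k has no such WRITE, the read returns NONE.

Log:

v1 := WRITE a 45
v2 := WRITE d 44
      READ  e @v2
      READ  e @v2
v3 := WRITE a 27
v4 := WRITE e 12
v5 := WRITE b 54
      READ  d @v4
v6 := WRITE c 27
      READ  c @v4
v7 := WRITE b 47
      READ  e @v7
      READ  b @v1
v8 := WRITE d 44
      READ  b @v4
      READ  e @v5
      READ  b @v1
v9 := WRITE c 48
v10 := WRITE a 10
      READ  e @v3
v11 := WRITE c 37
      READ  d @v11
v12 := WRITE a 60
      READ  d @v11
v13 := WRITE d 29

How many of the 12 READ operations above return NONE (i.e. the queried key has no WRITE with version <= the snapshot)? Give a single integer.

v1: WRITE a=45  (a history now [(1, 45)])
v2: WRITE d=44  (d history now [(2, 44)])
READ e @v2: history=[] -> no version <= 2 -> NONE
READ e @v2: history=[] -> no version <= 2 -> NONE
v3: WRITE a=27  (a history now [(1, 45), (3, 27)])
v4: WRITE e=12  (e history now [(4, 12)])
v5: WRITE b=54  (b history now [(5, 54)])
READ d @v4: history=[(2, 44)] -> pick v2 -> 44
v6: WRITE c=27  (c history now [(6, 27)])
READ c @v4: history=[(6, 27)] -> no version <= 4 -> NONE
v7: WRITE b=47  (b history now [(5, 54), (7, 47)])
READ e @v7: history=[(4, 12)] -> pick v4 -> 12
READ b @v1: history=[(5, 54), (7, 47)] -> no version <= 1 -> NONE
v8: WRITE d=44  (d history now [(2, 44), (8, 44)])
READ b @v4: history=[(5, 54), (7, 47)] -> no version <= 4 -> NONE
READ e @v5: history=[(4, 12)] -> pick v4 -> 12
READ b @v1: history=[(5, 54), (7, 47)] -> no version <= 1 -> NONE
v9: WRITE c=48  (c history now [(6, 27), (9, 48)])
v10: WRITE a=10  (a history now [(1, 45), (3, 27), (10, 10)])
READ e @v3: history=[(4, 12)] -> no version <= 3 -> NONE
v11: WRITE c=37  (c history now [(6, 27), (9, 48), (11, 37)])
READ d @v11: history=[(2, 44), (8, 44)] -> pick v8 -> 44
v12: WRITE a=60  (a history now [(1, 45), (3, 27), (10, 10), (12, 60)])
READ d @v11: history=[(2, 44), (8, 44)] -> pick v8 -> 44
v13: WRITE d=29  (d history now [(2, 44), (8, 44), (13, 29)])
Read results in order: ['NONE', 'NONE', '44', 'NONE', '12', 'NONE', 'NONE', '12', 'NONE', 'NONE', '44', '44']
NONE count = 7

Answer: 7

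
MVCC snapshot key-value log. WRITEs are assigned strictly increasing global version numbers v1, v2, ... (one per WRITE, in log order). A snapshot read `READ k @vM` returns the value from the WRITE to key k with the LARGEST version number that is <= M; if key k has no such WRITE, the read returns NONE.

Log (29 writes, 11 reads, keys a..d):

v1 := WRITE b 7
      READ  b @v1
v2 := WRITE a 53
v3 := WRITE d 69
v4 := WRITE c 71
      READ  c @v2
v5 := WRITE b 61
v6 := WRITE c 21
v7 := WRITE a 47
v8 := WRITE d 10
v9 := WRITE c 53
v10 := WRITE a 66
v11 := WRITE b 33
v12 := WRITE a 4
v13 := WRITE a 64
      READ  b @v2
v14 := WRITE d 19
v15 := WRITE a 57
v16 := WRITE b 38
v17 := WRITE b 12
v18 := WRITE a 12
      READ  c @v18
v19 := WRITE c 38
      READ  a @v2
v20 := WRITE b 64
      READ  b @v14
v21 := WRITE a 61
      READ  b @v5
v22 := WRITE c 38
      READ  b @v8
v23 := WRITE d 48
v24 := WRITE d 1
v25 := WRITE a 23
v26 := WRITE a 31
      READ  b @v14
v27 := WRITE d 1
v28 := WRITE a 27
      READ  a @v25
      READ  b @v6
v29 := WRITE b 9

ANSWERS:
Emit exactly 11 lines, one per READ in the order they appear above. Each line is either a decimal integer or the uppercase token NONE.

Answer: 7
NONE
7
53
53
33
61
61
33
23
61

Derivation:
v1: WRITE b=7  (b history now [(1, 7)])
READ b @v1: history=[(1, 7)] -> pick v1 -> 7
v2: WRITE a=53  (a history now [(2, 53)])
v3: WRITE d=69  (d history now [(3, 69)])
v4: WRITE c=71  (c history now [(4, 71)])
READ c @v2: history=[(4, 71)] -> no version <= 2 -> NONE
v5: WRITE b=61  (b history now [(1, 7), (5, 61)])
v6: WRITE c=21  (c history now [(4, 71), (6, 21)])
v7: WRITE a=47  (a history now [(2, 53), (7, 47)])
v8: WRITE d=10  (d history now [(3, 69), (8, 10)])
v9: WRITE c=53  (c history now [(4, 71), (6, 21), (9, 53)])
v10: WRITE a=66  (a history now [(2, 53), (7, 47), (10, 66)])
v11: WRITE b=33  (b history now [(1, 7), (5, 61), (11, 33)])
v12: WRITE a=4  (a history now [(2, 53), (7, 47), (10, 66), (12, 4)])
v13: WRITE a=64  (a history now [(2, 53), (7, 47), (10, 66), (12, 4), (13, 64)])
READ b @v2: history=[(1, 7), (5, 61), (11, 33)] -> pick v1 -> 7
v14: WRITE d=19  (d history now [(3, 69), (8, 10), (14, 19)])
v15: WRITE a=57  (a history now [(2, 53), (7, 47), (10, 66), (12, 4), (13, 64), (15, 57)])
v16: WRITE b=38  (b history now [(1, 7), (5, 61), (11, 33), (16, 38)])
v17: WRITE b=12  (b history now [(1, 7), (5, 61), (11, 33), (16, 38), (17, 12)])
v18: WRITE a=12  (a history now [(2, 53), (7, 47), (10, 66), (12, 4), (13, 64), (15, 57), (18, 12)])
READ c @v18: history=[(4, 71), (6, 21), (9, 53)] -> pick v9 -> 53
v19: WRITE c=38  (c history now [(4, 71), (6, 21), (9, 53), (19, 38)])
READ a @v2: history=[(2, 53), (7, 47), (10, 66), (12, 4), (13, 64), (15, 57), (18, 12)] -> pick v2 -> 53
v20: WRITE b=64  (b history now [(1, 7), (5, 61), (11, 33), (16, 38), (17, 12), (20, 64)])
READ b @v14: history=[(1, 7), (5, 61), (11, 33), (16, 38), (17, 12), (20, 64)] -> pick v11 -> 33
v21: WRITE a=61  (a history now [(2, 53), (7, 47), (10, 66), (12, 4), (13, 64), (15, 57), (18, 12), (21, 61)])
READ b @v5: history=[(1, 7), (5, 61), (11, 33), (16, 38), (17, 12), (20, 64)] -> pick v5 -> 61
v22: WRITE c=38  (c history now [(4, 71), (6, 21), (9, 53), (19, 38), (22, 38)])
READ b @v8: history=[(1, 7), (5, 61), (11, 33), (16, 38), (17, 12), (20, 64)] -> pick v5 -> 61
v23: WRITE d=48  (d history now [(3, 69), (8, 10), (14, 19), (23, 48)])
v24: WRITE d=1  (d history now [(3, 69), (8, 10), (14, 19), (23, 48), (24, 1)])
v25: WRITE a=23  (a history now [(2, 53), (7, 47), (10, 66), (12, 4), (13, 64), (15, 57), (18, 12), (21, 61), (25, 23)])
v26: WRITE a=31  (a history now [(2, 53), (7, 47), (10, 66), (12, 4), (13, 64), (15, 57), (18, 12), (21, 61), (25, 23), (26, 31)])
READ b @v14: history=[(1, 7), (5, 61), (11, 33), (16, 38), (17, 12), (20, 64)] -> pick v11 -> 33
v27: WRITE d=1  (d history now [(3, 69), (8, 10), (14, 19), (23, 48), (24, 1), (27, 1)])
v28: WRITE a=27  (a history now [(2, 53), (7, 47), (10, 66), (12, 4), (13, 64), (15, 57), (18, 12), (21, 61), (25, 23), (26, 31), (28, 27)])
READ a @v25: history=[(2, 53), (7, 47), (10, 66), (12, 4), (13, 64), (15, 57), (18, 12), (21, 61), (25, 23), (26, 31), (28, 27)] -> pick v25 -> 23
READ b @v6: history=[(1, 7), (5, 61), (11, 33), (16, 38), (17, 12), (20, 64)] -> pick v5 -> 61
v29: WRITE b=9  (b history now [(1, 7), (5, 61), (11, 33), (16, 38), (17, 12), (20, 64), (29, 9)])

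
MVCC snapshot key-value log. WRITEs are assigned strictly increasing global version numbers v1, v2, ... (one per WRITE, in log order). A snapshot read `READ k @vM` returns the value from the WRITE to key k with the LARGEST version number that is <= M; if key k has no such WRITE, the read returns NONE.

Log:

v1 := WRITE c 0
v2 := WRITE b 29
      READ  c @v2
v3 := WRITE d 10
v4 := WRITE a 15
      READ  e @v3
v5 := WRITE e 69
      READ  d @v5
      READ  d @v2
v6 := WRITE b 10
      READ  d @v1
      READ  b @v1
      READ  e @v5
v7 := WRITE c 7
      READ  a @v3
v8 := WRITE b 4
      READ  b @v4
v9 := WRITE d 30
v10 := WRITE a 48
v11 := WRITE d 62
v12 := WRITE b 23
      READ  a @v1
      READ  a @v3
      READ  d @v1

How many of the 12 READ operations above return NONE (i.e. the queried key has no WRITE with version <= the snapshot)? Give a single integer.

Answer: 8

Derivation:
v1: WRITE c=0  (c history now [(1, 0)])
v2: WRITE b=29  (b history now [(2, 29)])
READ c @v2: history=[(1, 0)] -> pick v1 -> 0
v3: WRITE d=10  (d history now [(3, 10)])
v4: WRITE a=15  (a history now [(4, 15)])
READ e @v3: history=[] -> no version <= 3 -> NONE
v5: WRITE e=69  (e history now [(5, 69)])
READ d @v5: history=[(3, 10)] -> pick v3 -> 10
READ d @v2: history=[(3, 10)] -> no version <= 2 -> NONE
v6: WRITE b=10  (b history now [(2, 29), (6, 10)])
READ d @v1: history=[(3, 10)] -> no version <= 1 -> NONE
READ b @v1: history=[(2, 29), (6, 10)] -> no version <= 1 -> NONE
READ e @v5: history=[(5, 69)] -> pick v5 -> 69
v7: WRITE c=7  (c history now [(1, 0), (7, 7)])
READ a @v3: history=[(4, 15)] -> no version <= 3 -> NONE
v8: WRITE b=4  (b history now [(2, 29), (6, 10), (8, 4)])
READ b @v4: history=[(2, 29), (6, 10), (8, 4)] -> pick v2 -> 29
v9: WRITE d=30  (d history now [(3, 10), (9, 30)])
v10: WRITE a=48  (a history now [(4, 15), (10, 48)])
v11: WRITE d=62  (d history now [(3, 10), (9, 30), (11, 62)])
v12: WRITE b=23  (b history now [(2, 29), (6, 10), (8, 4), (12, 23)])
READ a @v1: history=[(4, 15), (10, 48)] -> no version <= 1 -> NONE
READ a @v3: history=[(4, 15), (10, 48)] -> no version <= 3 -> NONE
READ d @v1: history=[(3, 10), (9, 30), (11, 62)] -> no version <= 1 -> NONE
Read results in order: ['0', 'NONE', '10', 'NONE', 'NONE', 'NONE', '69', 'NONE', '29', 'NONE', 'NONE', 'NONE']
NONE count = 8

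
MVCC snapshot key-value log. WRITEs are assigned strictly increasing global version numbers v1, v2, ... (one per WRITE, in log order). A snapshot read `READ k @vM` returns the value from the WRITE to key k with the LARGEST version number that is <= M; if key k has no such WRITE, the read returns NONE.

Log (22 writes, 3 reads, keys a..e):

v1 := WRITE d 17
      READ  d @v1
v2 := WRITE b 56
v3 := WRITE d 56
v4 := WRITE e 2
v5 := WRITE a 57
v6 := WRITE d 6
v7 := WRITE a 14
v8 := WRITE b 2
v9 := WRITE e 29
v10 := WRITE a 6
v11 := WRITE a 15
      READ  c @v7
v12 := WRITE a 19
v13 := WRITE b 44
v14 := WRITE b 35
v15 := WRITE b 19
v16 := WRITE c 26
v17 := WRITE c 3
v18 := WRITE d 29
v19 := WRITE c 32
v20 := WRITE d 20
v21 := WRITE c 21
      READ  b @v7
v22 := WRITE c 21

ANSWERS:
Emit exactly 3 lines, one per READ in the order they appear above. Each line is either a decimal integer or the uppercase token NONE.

Answer: 17
NONE
56

Derivation:
v1: WRITE d=17  (d history now [(1, 17)])
READ d @v1: history=[(1, 17)] -> pick v1 -> 17
v2: WRITE b=56  (b history now [(2, 56)])
v3: WRITE d=56  (d history now [(1, 17), (3, 56)])
v4: WRITE e=2  (e history now [(4, 2)])
v5: WRITE a=57  (a history now [(5, 57)])
v6: WRITE d=6  (d history now [(1, 17), (3, 56), (6, 6)])
v7: WRITE a=14  (a history now [(5, 57), (7, 14)])
v8: WRITE b=2  (b history now [(2, 56), (8, 2)])
v9: WRITE e=29  (e history now [(4, 2), (9, 29)])
v10: WRITE a=6  (a history now [(5, 57), (7, 14), (10, 6)])
v11: WRITE a=15  (a history now [(5, 57), (7, 14), (10, 6), (11, 15)])
READ c @v7: history=[] -> no version <= 7 -> NONE
v12: WRITE a=19  (a history now [(5, 57), (7, 14), (10, 6), (11, 15), (12, 19)])
v13: WRITE b=44  (b history now [(2, 56), (8, 2), (13, 44)])
v14: WRITE b=35  (b history now [(2, 56), (8, 2), (13, 44), (14, 35)])
v15: WRITE b=19  (b history now [(2, 56), (8, 2), (13, 44), (14, 35), (15, 19)])
v16: WRITE c=26  (c history now [(16, 26)])
v17: WRITE c=3  (c history now [(16, 26), (17, 3)])
v18: WRITE d=29  (d history now [(1, 17), (3, 56), (6, 6), (18, 29)])
v19: WRITE c=32  (c history now [(16, 26), (17, 3), (19, 32)])
v20: WRITE d=20  (d history now [(1, 17), (3, 56), (6, 6), (18, 29), (20, 20)])
v21: WRITE c=21  (c history now [(16, 26), (17, 3), (19, 32), (21, 21)])
READ b @v7: history=[(2, 56), (8, 2), (13, 44), (14, 35), (15, 19)] -> pick v2 -> 56
v22: WRITE c=21  (c history now [(16, 26), (17, 3), (19, 32), (21, 21), (22, 21)])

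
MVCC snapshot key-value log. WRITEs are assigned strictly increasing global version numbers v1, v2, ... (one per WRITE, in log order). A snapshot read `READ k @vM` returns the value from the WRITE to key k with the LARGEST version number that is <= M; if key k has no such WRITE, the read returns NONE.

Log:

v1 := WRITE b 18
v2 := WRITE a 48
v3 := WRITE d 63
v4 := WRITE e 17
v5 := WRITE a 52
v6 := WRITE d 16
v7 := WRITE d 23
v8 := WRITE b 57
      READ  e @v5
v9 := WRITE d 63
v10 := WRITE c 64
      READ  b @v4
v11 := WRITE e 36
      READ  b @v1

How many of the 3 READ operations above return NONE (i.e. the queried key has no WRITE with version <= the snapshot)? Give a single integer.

v1: WRITE b=18  (b history now [(1, 18)])
v2: WRITE a=48  (a history now [(2, 48)])
v3: WRITE d=63  (d history now [(3, 63)])
v4: WRITE e=17  (e history now [(4, 17)])
v5: WRITE a=52  (a history now [(2, 48), (5, 52)])
v6: WRITE d=16  (d history now [(3, 63), (6, 16)])
v7: WRITE d=23  (d history now [(3, 63), (6, 16), (7, 23)])
v8: WRITE b=57  (b history now [(1, 18), (8, 57)])
READ e @v5: history=[(4, 17)] -> pick v4 -> 17
v9: WRITE d=63  (d history now [(3, 63), (6, 16), (7, 23), (9, 63)])
v10: WRITE c=64  (c history now [(10, 64)])
READ b @v4: history=[(1, 18), (8, 57)] -> pick v1 -> 18
v11: WRITE e=36  (e history now [(4, 17), (11, 36)])
READ b @v1: history=[(1, 18), (8, 57)] -> pick v1 -> 18
Read results in order: ['17', '18', '18']
NONE count = 0

Answer: 0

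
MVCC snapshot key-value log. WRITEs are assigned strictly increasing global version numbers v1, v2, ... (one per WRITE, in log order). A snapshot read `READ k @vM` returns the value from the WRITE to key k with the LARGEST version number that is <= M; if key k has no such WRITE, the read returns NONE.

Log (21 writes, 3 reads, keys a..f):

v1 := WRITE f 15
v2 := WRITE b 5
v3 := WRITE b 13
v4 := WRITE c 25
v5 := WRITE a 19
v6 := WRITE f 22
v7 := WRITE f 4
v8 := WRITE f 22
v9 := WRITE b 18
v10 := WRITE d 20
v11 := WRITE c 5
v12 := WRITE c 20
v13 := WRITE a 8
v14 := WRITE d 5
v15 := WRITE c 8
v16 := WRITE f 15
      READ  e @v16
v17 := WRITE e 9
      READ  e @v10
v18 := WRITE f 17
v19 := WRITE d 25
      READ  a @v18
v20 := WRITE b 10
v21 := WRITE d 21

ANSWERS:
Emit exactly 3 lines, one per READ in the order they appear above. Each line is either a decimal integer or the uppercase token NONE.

Answer: NONE
NONE
8

Derivation:
v1: WRITE f=15  (f history now [(1, 15)])
v2: WRITE b=5  (b history now [(2, 5)])
v3: WRITE b=13  (b history now [(2, 5), (3, 13)])
v4: WRITE c=25  (c history now [(4, 25)])
v5: WRITE a=19  (a history now [(5, 19)])
v6: WRITE f=22  (f history now [(1, 15), (6, 22)])
v7: WRITE f=4  (f history now [(1, 15), (6, 22), (7, 4)])
v8: WRITE f=22  (f history now [(1, 15), (6, 22), (7, 4), (8, 22)])
v9: WRITE b=18  (b history now [(2, 5), (3, 13), (9, 18)])
v10: WRITE d=20  (d history now [(10, 20)])
v11: WRITE c=5  (c history now [(4, 25), (11, 5)])
v12: WRITE c=20  (c history now [(4, 25), (11, 5), (12, 20)])
v13: WRITE a=8  (a history now [(5, 19), (13, 8)])
v14: WRITE d=5  (d history now [(10, 20), (14, 5)])
v15: WRITE c=8  (c history now [(4, 25), (11, 5), (12, 20), (15, 8)])
v16: WRITE f=15  (f history now [(1, 15), (6, 22), (7, 4), (8, 22), (16, 15)])
READ e @v16: history=[] -> no version <= 16 -> NONE
v17: WRITE e=9  (e history now [(17, 9)])
READ e @v10: history=[(17, 9)] -> no version <= 10 -> NONE
v18: WRITE f=17  (f history now [(1, 15), (6, 22), (7, 4), (8, 22), (16, 15), (18, 17)])
v19: WRITE d=25  (d history now [(10, 20), (14, 5), (19, 25)])
READ a @v18: history=[(5, 19), (13, 8)] -> pick v13 -> 8
v20: WRITE b=10  (b history now [(2, 5), (3, 13), (9, 18), (20, 10)])
v21: WRITE d=21  (d history now [(10, 20), (14, 5), (19, 25), (21, 21)])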